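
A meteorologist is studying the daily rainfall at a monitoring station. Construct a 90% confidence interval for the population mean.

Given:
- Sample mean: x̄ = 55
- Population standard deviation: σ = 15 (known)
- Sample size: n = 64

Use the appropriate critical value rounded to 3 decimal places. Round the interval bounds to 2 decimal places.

The population standard deviation σ is known, so use a z-interval (standard normal critical value).

For 90% confidence, z* = 1.645 (from standard normal table)

Standard error: SE = σ/√n = 15/√64 = 1.875000

Margin of error: E = z* × SE = 1.645 × 1.875000 = 3.0844

Z-interval: x̄ ± E = 55 ± 3.0844 = (51.9156, 58.0844)

Rounded to 2 decimal places:

(51.92, 58.08)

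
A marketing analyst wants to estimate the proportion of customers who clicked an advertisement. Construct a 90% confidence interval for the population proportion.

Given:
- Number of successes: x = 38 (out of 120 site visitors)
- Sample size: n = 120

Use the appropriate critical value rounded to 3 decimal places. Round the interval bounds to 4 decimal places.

Sample proportion: p̂ = 38/120 = 0.316667

Check conditions for normal approximation:
  np̂ = 38 ≥ 10 ✓
  n(1-p̂) = 82 ≥ 10 ✓

The sample is large enough, so use a z-interval (normal approximation) for the proportion.

For 90% confidence, z* = 1.645 (from standard normal table)

Standard error: SE = √(p̂(1-p̂)/n) = √(0.316667×0.683333/120) = 0.04246458

Margin of error: E = z* × SE = 1.645 × 0.04246458 = 0.069854

Z-interval: p̂ ± E = 0.316667 ± 0.069854 = (0.246812, 0.386521)

Rounded to 4 decimal places:

(0.2468, 0.3865)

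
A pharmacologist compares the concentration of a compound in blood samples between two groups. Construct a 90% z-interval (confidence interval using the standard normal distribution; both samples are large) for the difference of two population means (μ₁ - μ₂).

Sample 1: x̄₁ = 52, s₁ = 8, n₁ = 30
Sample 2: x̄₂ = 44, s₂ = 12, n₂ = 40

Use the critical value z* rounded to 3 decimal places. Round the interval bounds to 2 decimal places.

Both samples are large (n₁ = 30 ≥ 30, n₂ = 40 ≥ 30), so a z-interval for the difference of means applies.

Point estimate: x̄₁ - x̄₂ = 52 - 44 = 8

Standard error: SE = √(s₁²/n₁ + s₂²/n₂)
= √(8²/30 + 12²/40)
= √(2.133333 + 3.600000)
= 2.394438

For 90% confidence, z* = 1.645 (from standard normal table)
Margin of error: E = z* × SE = 1.645 × 2.394438 = 3.9389

Z-interval: (x̄₁ - x̄₂) ± E = 8 ± 3.9389 = (4.0611, 11.9389)

Rounded to 2 decimal places:

(4.06, 11.94)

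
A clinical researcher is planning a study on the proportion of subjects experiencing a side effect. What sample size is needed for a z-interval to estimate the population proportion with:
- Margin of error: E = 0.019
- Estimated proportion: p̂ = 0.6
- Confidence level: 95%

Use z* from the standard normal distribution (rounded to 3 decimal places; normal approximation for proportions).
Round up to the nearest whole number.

Using z* for proportion z-interval (normal approximation).

For 95% confidence, z* = 1.96 (from standard normal table)

Sample size formula for proportion z-interval: n = z*²p̂(1-p̂)/E²

n = 1.96² × 0.6 × 0.4 / 0.019²
  = 3.8416 × 0.24 / 0.000361
  = 2553.9723

Round up to the nearest whole number: n = 2554

2554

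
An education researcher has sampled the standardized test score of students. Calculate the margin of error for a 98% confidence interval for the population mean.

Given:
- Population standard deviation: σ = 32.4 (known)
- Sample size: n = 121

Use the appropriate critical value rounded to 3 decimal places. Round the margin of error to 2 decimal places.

The population standard deviation σ is known, so use the z-interval margin of error formula.

For 98% confidence, z* = 2.326 (from standard normal table)

Margin of error formula for z-interval: E = z* × σ/√n

E = 2.326 × 32.4/√121
  = 2.326 × 2.945455
  = 6.8511

Rounded to 2 decimal places:

6.85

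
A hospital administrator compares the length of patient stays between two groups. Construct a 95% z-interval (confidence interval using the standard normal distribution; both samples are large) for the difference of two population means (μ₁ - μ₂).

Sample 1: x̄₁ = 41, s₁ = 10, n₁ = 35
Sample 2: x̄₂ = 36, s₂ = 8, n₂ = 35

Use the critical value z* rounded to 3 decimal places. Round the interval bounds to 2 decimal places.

Both samples are large (n₁ = 35 ≥ 30, n₂ = 35 ≥ 30), so a z-interval for the difference of means applies.

Point estimate: x̄₁ - x̄₂ = 41 - 36 = 5

Standard error: SE = √(s₁²/n₁ + s₂²/n₂)
= √(10²/35 + 8²/35)
= √(2.857143 + 1.828571)
= 2.164651

For 95% confidence, z* = 1.96 (from standard normal table)
Margin of error: E = z* × SE = 1.96 × 2.164651 = 4.2427

Z-interval: (x̄₁ - x̄₂) ± E = 5 ± 4.2427 = (0.7573, 9.2427)

Rounded to 2 decimal places:

(0.76, 9.24)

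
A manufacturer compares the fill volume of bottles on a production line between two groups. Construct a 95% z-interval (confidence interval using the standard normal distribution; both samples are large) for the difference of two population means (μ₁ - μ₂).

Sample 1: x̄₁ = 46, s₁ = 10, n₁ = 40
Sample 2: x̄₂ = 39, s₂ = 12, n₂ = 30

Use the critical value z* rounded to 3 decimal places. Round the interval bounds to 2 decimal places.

Both samples are large (n₁ = 40 ≥ 30, n₂ = 30 ≥ 30), so a z-interval for the difference of means applies.

Point estimate: x̄₁ - x̄₂ = 46 - 39 = 7

Standard error: SE = √(s₁²/n₁ + s₂²/n₂)
= √(10²/40 + 12²/30)
= √(2.500000 + 4.800000)
= 2.701851

For 95% confidence, z* = 1.96 (from standard normal table)
Margin of error: E = z* × SE = 1.96 × 2.701851 = 5.2956

Z-interval: (x̄₁ - x̄₂) ± E = 7 ± 5.2956 = (1.7044, 12.2956)

Rounded to 2 decimal places:

(1.70, 12.30)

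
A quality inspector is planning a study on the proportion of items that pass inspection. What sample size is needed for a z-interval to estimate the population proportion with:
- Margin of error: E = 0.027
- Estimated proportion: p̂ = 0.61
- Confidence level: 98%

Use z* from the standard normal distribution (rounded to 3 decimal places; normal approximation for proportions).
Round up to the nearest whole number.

Using z* for proportion z-interval (normal approximation).

For 98% confidence, z* = 2.326 (from standard normal table)

Sample size formula for proportion z-interval: n = z*²p̂(1-p̂)/E²

n = 2.326² × 0.61 × 0.39 / 0.027²
  = 5.410276 × 0.2379 / 0.000729
  = 1765.5757

Round up to the nearest whole number: n = 1766

1766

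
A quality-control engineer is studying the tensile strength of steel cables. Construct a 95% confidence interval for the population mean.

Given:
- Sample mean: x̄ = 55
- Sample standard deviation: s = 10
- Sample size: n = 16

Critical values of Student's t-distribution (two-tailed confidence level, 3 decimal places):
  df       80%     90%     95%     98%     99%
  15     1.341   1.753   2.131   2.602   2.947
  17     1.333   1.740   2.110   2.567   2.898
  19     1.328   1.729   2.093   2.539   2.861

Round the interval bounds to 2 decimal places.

The population standard deviation σ is unknown (only the sample standard deviation s is given), so use a t-interval with df = n - 1 = 16 - 1 = 15.

For 95% confidence with df = 15, t* = 2.131 (from t-table)

Standard error: SE = s/√n = 10/√16 = 2.500000

Margin of error: E = t* × SE = 2.131 × 2.500000 = 5.3275

T-interval: x̄ ± E = 55 ± 5.3275 = (49.6725, 60.3275)

Rounded to 2 decimal places:

(49.67, 60.33)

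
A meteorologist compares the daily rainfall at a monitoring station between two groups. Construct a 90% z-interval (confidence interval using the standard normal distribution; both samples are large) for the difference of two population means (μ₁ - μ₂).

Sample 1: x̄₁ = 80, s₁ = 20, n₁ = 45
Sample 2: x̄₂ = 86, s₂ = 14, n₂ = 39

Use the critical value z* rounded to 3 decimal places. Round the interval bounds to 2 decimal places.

Both samples are large (n₁ = 45 ≥ 30, n₂ = 39 ≥ 30), so a z-interval for the difference of means applies.

Point estimate: x̄₁ - x̄₂ = 80 - 86 = -6

Standard error: SE = √(s₁²/n₁ + s₂²/n₂)
= √(20²/45 + 14²/39)
= √(8.888889 + 5.025641)
= 3.730218

For 90% confidence, z* = 1.645 (from standard normal table)
Margin of error: E = z* × SE = 1.645 × 3.730218 = 6.1362

Z-interval: (x̄₁ - x̄₂) ± E = -6 ± 6.1362 = (-12.1362, 0.1362)

Rounded to 2 decimal places:

(-12.14, 0.14)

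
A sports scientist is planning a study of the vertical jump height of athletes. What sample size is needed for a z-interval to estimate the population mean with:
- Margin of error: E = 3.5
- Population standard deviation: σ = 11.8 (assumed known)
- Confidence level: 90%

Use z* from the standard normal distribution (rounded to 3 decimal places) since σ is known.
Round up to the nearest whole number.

Using z* since population σ is known (z-interval formula).

For 90% confidence, z* = 1.645 (from standard normal table)

Sample size formula for z-interval: n = (z*σ/E)²

n = (1.645 × 11.8 / 3.5)²
  = (5.546000)²
  = 30.7581

Round up to the nearest whole number: n = 31

31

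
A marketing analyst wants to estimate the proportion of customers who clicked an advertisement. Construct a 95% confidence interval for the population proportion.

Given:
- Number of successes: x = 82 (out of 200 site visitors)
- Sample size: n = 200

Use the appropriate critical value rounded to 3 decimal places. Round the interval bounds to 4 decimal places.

Sample proportion: p̂ = 82/200 = 0.410000

Check conditions for normal approximation:
  np̂ = 82 ≥ 10 ✓
  n(1-p̂) = 118 ≥ 10 ✓

The sample is large enough, so use a z-interval (normal approximation) for the proportion.

For 95% confidence, z* = 1.96 (from standard normal table)

Standard error: SE = √(p̂(1-p̂)/n) = √(0.410000×0.590000/200) = 0.03477787

Margin of error: E = z* × SE = 1.96 × 0.03477787 = 0.068165

Z-interval: p̂ ± E = 0.410000 ± 0.068165 = (0.341835, 0.478165)

Rounded to 4 decimal places:

(0.3418, 0.4782)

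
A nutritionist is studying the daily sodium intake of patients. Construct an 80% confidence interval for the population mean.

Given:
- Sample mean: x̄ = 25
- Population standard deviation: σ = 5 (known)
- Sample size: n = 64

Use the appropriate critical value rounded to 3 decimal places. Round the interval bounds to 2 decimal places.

The population standard deviation σ is known, so use a z-interval (standard normal critical value).

For 80% confidence, z* = 1.282 (from standard normal table)

Standard error: SE = σ/√n = 5/√64 = 0.625000

Margin of error: E = z* × SE = 1.282 × 0.625000 = 0.8013

Z-interval: x̄ ± E = 25 ± 0.8013 = (24.1988, 25.8012)

Rounded to 2 decimal places:

(24.20, 25.80)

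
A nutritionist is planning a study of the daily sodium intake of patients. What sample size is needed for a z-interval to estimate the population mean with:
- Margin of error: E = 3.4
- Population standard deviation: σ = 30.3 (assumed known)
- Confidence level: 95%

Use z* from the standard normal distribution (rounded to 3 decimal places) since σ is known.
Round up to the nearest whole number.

Using z* since population σ is known (z-interval formula).

For 95% confidence, z* = 1.96 (from standard normal table)

Sample size formula for z-interval: n = (z*σ/E)²

n = (1.96 × 30.3 / 3.4)²
  = (17.467059)²
  = 305.0981

Round up to the nearest whole number: n = 306

306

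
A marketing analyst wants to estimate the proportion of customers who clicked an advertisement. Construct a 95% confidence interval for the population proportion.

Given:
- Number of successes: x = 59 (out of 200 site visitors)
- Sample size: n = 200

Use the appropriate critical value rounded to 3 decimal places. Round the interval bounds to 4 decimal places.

Sample proportion: p̂ = 59/200 = 0.295000

Check conditions for normal approximation:
  np̂ = 59 ≥ 10 ✓
  n(1-p̂) = 141 ≥ 10 ✓

The sample is large enough, so use a z-interval (normal approximation) for the proportion.

For 95% confidence, z* = 1.96 (from standard normal table)

Standard error: SE = √(p̂(1-p̂)/n) = √(0.295000×0.705000/200) = 0.03224709

Margin of error: E = z* × SE = 1.96 × 0.03224709 = 0.063204

Z-interval: p̂ ± E = 0.295000 ± 0.063204 = (0.231796, 0.358204)

Rounded to 4 decimal places:

(0.2318, 0.3582)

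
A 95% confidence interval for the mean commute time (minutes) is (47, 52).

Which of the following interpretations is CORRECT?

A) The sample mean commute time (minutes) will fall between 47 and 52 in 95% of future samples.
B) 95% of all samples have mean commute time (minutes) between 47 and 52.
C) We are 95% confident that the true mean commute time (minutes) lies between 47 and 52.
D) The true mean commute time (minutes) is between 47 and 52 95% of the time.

A confidence interval represents our confidence in the procedure, not a probability statement about the parameter.

Key concept: If we repeated this sampling process many times and computed a 95% CI each time, about 95% of those intervals would contain the true population parameter.

For this specific interval (47, 52):
- Midpoint (point estimate): 49.5
- Margin of error: 2.5

The correct interpretation is the one stating confidence that the true parameter lies in the interval — option C.

C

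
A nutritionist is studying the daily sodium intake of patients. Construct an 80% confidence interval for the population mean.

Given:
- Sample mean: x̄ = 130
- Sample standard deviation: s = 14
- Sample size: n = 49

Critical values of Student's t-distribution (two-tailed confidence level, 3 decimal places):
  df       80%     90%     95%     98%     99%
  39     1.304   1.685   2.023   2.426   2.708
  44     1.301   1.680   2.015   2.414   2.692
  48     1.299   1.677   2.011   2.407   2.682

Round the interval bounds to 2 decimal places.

The population standard deviation σ is unknown (only the sample standard deviation s is given), so use a t-interval with df = n - 1 = 49 - 1 = 48.

For 80% confidence with df = 48, t* = 1.299 (from t-table)

Standard error: SE = s/√n = 14/√49 = 2.000000

Margin of error: E = t* × SE = 1.299 × 2.000000 = 2.5980

T-interval: x̄ ± E = 130 ± 2.5980 = (127.4020, 132.5980)

Rounded to 2 decimal places:

(127.40, 132.60)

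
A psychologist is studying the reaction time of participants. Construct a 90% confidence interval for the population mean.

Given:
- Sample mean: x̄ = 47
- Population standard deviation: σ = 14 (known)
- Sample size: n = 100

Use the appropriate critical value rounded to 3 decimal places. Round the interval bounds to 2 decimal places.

The population standard deviation σ is known, so use a z-interval (standard normal critical value).

For 90% confidence, z* = 1.645 (from standard normal table)

Standard error: SE = σ/√n = 14/√100 = 1.400000

Margin of error: E = z* × SE = 1.645 × 1.400000 = 2.3030

Z-interval: x̄ ± E = 47 ± 2.3030 = (44.6970, 49.3030)

Rounded to 2 decimal places:

(44.70, 49.30)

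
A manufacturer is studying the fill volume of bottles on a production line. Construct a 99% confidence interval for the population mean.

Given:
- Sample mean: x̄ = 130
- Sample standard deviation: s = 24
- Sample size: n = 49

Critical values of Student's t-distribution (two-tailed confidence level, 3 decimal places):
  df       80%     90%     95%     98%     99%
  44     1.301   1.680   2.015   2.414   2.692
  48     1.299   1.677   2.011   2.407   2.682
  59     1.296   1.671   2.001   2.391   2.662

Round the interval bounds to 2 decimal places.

The population standard deviation σ is unknown (only the sample standard deviation s is given), so use a t-interval with df = n - 1 = 49 - 1 = 48.

For 99% confidence with df = 48, t* = 2.682 (from t-table)

Standard error: SE = s/√n = 24/√49 = 3.428571

Margin of error: E = t* × SE = 2.682 × 3.428571 = 9.1954

T-interval: x̄ ± E = 130 ± 9.1954 = (120.8046, 139.1954)

Rounded to 2 decimal places:

(120.80, 139.20)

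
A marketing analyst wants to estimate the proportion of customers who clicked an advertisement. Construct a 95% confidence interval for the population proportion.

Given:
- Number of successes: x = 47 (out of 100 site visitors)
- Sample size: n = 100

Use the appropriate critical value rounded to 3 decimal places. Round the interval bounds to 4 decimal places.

Sample proportion: p̂ = 47/100 = 0.470000

Check conditions for normal approximation:
  np̂ = 47 ≥ 10 ✓
  n(1-p̂) = 53 ≥ 10 ✓

The sample is large enough, so use a z-interval (normal approximation) for the proportion.

For 95% confidence, z* = 1.96 (from standard normal table)

Standard error: SE = √(p̂(1-p̂)/n) = √(0.470000×0.530000/100) = 0.04990992

Margin of error: E = z* × SE = 1.96 × 0.04990992 = 0.097823

Z-interval: p̂ ± E = 0.470000 ± 0.097823 = (0.372177, 0.567823)

Rounded to 4 decimal places:

(0.3722, 0.5678)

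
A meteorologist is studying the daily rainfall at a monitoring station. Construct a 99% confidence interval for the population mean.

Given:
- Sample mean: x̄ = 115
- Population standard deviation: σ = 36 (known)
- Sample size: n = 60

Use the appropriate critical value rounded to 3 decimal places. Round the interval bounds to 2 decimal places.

The population standard deviation σ is known, so use a z-interval (standard normal critical value).

For 99% confidence, z* = 2.576 (from standard normal table)

Standard error: SE = σ/√n = 36/√60 = 4.647580

Margin of error: E = z* × SE = 2.576 × 4.647580 = 11.9722

Z-interval: x̄ ± E = 115 ± 11.9722 = (103.0278, 126.9722)

Rounded to 2 decimal places:

(103.03, 126.97)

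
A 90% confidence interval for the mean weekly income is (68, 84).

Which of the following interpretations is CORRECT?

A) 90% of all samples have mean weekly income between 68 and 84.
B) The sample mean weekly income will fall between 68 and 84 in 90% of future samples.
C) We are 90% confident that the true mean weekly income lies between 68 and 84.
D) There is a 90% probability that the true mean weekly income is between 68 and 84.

A confidence interval represents our confidence in the procedure, not a probability statement about the parameter.

Key concept: If we repeated this sampling process many times and computed a 90% CI each time, about 90% of those intervals would contain the true population parameter.

For this specific interval (68, 84):
- Midpoint (point estimate): 76
- Margin of error: 8

The correct interpretation is the one stating confidence that the true parameter lies in the interval — option C.

C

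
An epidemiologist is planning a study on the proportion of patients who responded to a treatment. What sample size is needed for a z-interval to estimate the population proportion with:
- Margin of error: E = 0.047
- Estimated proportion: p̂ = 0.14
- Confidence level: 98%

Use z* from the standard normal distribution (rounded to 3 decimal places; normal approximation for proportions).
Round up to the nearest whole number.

Using z* for proportion z-interval (normal approximation).

For 98% confidence, z* = 2.326 (from standard normal table)

Sample size formula for proportion z-interval: n = z*²p̂(1-p̂)/E²

n = 2.326² × 0.14 × 0.86 / 0.047²
  = 5.410276 × 0.1204 / 0.002209
  = 294.8833

Round up to the nearest whole number: n = 295

295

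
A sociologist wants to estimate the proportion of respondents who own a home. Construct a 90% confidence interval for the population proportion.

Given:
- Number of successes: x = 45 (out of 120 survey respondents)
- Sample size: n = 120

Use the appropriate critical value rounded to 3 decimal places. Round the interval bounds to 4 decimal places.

Sample proportion: p̂ = 45/120 = 0.375000

Check conditions for normal approximation:
  np̂ = 45 ≥ 10 ✓
  n(1-p̂) = 75 ≥ 10 ✓

The sample is large enough, so use a z-interval (normal approximation) for the proportion.

For 90% confidence, z* = 1.645 (from standard normal table)

Standard error: SE = √(p̂(1-p̂)/n) = √(0.375000×0.625000/120) = 0.04419417

Margin of error: E = z* × SE = 1.645 × 0.04419417 = 0.072699

Z-interval: p̂ ± E = 0.375000 ± 0.072699 = (0.302301, 0.447699)

Rounded to 4 decimal places:

(0.3023, 0.4477)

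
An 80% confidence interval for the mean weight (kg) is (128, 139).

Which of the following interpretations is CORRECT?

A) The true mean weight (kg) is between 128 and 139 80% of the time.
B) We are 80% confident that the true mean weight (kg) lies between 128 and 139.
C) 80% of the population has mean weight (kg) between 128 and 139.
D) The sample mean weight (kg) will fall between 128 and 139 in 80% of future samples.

A confidence interval represents our confidence in the procedure, not a probability statement about the parameter.

Key concept: If we repeated this sampling process many times and computed an 80% CI each time, about 80% of those intervals would contain the true population parameter.

For this specific interval (128, 139):
- Midpoint (point estimate): 133.5
- Margin of error: 5.5

The correct interpretation is the one stating confidence that the true parameter lies in the interval — option B.

B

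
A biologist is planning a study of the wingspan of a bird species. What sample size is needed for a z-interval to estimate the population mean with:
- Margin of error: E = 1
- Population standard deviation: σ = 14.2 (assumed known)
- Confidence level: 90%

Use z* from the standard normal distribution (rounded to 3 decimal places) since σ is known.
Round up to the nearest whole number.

Using z* since population σ is known (z-interval formula).

For 90% confidence, z* = 1.645 (from standard normal table)

Sample size formula for z-interval: n = (z*σ/E)²

n = (1.645 × 14.2 / 1)²
  = (23.359000)²
  = 545.6429

Round up to the nearest whole number: n = 546

546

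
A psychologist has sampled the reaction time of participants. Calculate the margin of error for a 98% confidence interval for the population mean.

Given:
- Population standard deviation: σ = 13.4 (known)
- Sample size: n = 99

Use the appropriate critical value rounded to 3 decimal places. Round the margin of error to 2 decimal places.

The population standard deviation σ is known, so use the z-interval margin of error formula.

For 98% confidence, z* = 2.326 (from standard normal table)

Margin of error formula for z-interval: E = z* × σ/√n

E = 2.326 × 13.4/√99
  = 2.326 × 1.346751
  = 3.1325

Rounded to 2 decimal places:

3.13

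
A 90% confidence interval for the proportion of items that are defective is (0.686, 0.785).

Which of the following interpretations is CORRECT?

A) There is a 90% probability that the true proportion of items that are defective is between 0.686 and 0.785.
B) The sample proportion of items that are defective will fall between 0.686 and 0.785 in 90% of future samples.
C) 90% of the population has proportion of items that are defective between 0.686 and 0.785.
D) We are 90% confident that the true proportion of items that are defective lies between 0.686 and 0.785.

A confidence interval represents our confidence in the procedure, not a probability statement about the parameter.

Key concept: If we repeated this sampling process many times and computed a 90% CI each time, about 90% of those intervals would contain the true population parameter.

For this specific interval (0.686, 0.785):
- Midpoint (point estimate): 0.7355
- Margin of error: 0.0495

The correct interpretation is the one stating confidence that the true parameter lies in the interval — option D.

D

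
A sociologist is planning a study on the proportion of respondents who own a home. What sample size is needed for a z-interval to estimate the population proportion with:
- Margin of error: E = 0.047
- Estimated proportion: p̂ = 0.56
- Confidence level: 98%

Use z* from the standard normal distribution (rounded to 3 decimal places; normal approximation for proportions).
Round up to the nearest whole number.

Using z* for proportion z-interval (normal approximation).

For 98% confidence, z* = 2.326 (from standard normal table)

Sample size formula for proportion z-interval: n = z*²p̂(1-p̂)/E²

n = 2.326² × 0.56 × 0.44 / 0.047²
  = 5.410276 × 0.2464 / 0.002209
  = 603.4821

Round up to the nearest whole number: n = 604

604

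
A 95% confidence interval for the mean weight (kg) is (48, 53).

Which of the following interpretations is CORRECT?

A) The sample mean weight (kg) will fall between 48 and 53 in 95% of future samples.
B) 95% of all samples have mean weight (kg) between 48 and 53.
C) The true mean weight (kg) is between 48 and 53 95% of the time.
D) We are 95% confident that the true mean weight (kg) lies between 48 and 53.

A confidence interval represents our confidence in the procedure, not a probability statement about the parameter.

Key concept: If we repeated this sampling process many times and computed a 95% CI each time, about 95% of those intervals would contain the true population parameter.

For this specific interval (48, 53):
- Midpoint (point estimate): 50.5
- Margin of error: 2.5

The correct interpretation is the one stating confidence that the true parameter lies in the interval — option D.

D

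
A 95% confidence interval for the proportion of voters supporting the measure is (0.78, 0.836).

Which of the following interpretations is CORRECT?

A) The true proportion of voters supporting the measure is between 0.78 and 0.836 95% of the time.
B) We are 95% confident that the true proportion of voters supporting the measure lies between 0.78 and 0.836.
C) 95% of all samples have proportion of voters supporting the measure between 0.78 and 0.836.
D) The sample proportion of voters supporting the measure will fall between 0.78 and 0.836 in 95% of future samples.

A confidence interval represents our confidence in the procedure, not a probability statement about the parameter.

Key concept: If we repeated this sampling process many times and computed a 95% CI each time, about 95% of those intervals would contain the true population parameter.

For this specific interval (0.78, 0.836):
- Midpoint (point estimate): 0.808
- Margin of error: 0.028

The correct interpretation is the one stating confidence that the true parameter lies in the interval — option B.

B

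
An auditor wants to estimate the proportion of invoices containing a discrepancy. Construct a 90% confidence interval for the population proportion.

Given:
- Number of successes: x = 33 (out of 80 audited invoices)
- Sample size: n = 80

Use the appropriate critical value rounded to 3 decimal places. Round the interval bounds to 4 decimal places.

Sample proportion: p̂ = 33/80 = 0.412500

Check conditions for normal approximation:
  np̂ = 33 ≥ 10 ✓
  n(1-p̂) = 47 ≥ 10 ✓

The sample is large enough, so use a z-interval (normal approximation) for the proportion.

For 90% confidence, z* = 1.645 (from standard normal table)

Standard error: SE = √(p̂(1-p̂)/n) = √(0.412500×0.587500/80) = 0.05503905

Margin of error: E = z* × SE = 1.645 × 0.05503905 = 0.090539

Z-interval: p̂ ± E = 0.412500 ± 0.090539 = (0.321961, 0.503039)

Rounded to 4 decimal places:

(0.3220, 0.5030)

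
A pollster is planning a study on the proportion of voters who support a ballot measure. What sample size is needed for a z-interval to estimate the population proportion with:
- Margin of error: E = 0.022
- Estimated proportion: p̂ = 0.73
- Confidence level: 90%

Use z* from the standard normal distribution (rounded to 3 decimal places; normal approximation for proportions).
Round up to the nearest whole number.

Using z* for proportion z-interval (normal approximation).

For 90% confidence, z* = 1.645 (from standard normal table)

Sample size formula for proportion z-interval: n = z*²p̂(1-p̂)/E²

n = 1.645² × 0.73 × 0.27 / 0.022²
  = 2.706025 × 0.1971 / 0.000484
  = 1101.9784

Round up to the nearest whole number: n = 1102

1102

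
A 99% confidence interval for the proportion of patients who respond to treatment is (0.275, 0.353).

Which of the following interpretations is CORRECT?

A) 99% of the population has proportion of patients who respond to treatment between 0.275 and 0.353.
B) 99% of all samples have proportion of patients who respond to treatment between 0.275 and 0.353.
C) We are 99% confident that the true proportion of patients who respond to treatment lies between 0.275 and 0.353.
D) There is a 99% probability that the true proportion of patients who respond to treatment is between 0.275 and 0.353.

A confidence interval represents our confidence in the procedure, not a probability statement about the parameter.

Key concept: If we repeated this sampling process many times and computed a 99% CI each time, about 99% of those intervals would contain the true population parameter.

For this specific interval (0.275, 0.353):
- Midpoint (point estimate): 0.314
- Margin of error: 0.039

The correct interpretation is the one stating confidence that the true parameter lies in the interval — option C.

C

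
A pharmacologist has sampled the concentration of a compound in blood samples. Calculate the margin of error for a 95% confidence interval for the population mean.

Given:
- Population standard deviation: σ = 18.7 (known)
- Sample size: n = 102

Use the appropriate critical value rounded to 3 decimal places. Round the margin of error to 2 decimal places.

The population standard deviation σ is known, so use the z-interval margin of error formula.

For 95% confidence, z* = 1.96 (from standard normal table)

Margin of error formula for z-interval: E = z* × σ/√n

E = 1.96 × 18.7/√102
  = 1.96 × 1.851576
  = 3.6291

Rounded to 2 decimal places:

3.63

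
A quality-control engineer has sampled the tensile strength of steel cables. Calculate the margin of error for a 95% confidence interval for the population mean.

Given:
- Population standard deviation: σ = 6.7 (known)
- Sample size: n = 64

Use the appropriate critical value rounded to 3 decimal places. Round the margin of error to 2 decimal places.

The population standard deviation σ is known, so use the z-interval margin of error formula.

For 95% confidence, z* = 1.96 (from standard normal table)

Margin of error formula for z-interval: E = z* × σ/√n

E = 1.96 × 6.7/√64
  = 1.96 × 0.837500
  = 1.6415

Rounded to 2 decimal places:

1.64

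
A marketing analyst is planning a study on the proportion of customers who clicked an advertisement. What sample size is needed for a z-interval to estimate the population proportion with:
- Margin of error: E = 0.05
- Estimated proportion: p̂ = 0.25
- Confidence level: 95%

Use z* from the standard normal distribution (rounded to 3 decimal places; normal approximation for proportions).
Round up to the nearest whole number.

Using z* for proportion z-interval (normal approximation).

For 95% confidence, z* = 1.96 (from standard normal table)

Sample size formula for proportion z-interval: n = z*²p̂(1-p̂)/E²

n = 1.96² × 0.25 × 0.75 / 0.05²
  = 3.8416 × 0.1875 / 0.0025
  = 288.1200

Round up to the nearest whole number: n = 289

289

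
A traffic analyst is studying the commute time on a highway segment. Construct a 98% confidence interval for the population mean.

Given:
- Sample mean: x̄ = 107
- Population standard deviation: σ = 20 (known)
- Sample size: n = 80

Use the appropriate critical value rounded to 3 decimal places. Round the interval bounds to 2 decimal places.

The population standard deviation σ is known, so use a z-interval (standard normal critical value).

For 98% confidence, z* = 2.326 (from standard normal table)

Standard error: SE = σ/√n = 20/√80 = 2.236068

Margin of error: E = z* × SE = 2.326 × 2.236068 = 5.2011

Z-interval: x̄ ± E = 107 ± 5.2011 = (101.7989, 112.2011)

Rounded to 2 decimal places:

(101.80, 112.20)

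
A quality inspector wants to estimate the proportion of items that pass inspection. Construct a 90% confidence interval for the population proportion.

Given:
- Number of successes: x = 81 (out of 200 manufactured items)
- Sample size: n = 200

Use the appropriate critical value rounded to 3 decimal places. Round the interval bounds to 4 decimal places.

Sample proportion: p̂ = 81/200 = 0.405000

Check conditions for normal approximation:
  np̂ = 81 ≥ 10 ✓
  n(1-p̂) = 119 ≥ 10 ✓

The sample is large enough, so use a z-interval (normal approximation) for the proportion.

For 90% confidence, z* = 1.645 (from standard normal table)

Standard error: SE = √(p̂(1-p̂)/n) = √(0.405000×0.595000/200) = 0.03471131

Margin of error: E = z* × SE = 1.645 × 0.03471131 = 0.057100

Z-interval: p̂ ± E = 0.405000 ± 0.057100 = (0.347900, 0.462100)

Rounded to 4 decimal places:

(0.3479, 0.4621)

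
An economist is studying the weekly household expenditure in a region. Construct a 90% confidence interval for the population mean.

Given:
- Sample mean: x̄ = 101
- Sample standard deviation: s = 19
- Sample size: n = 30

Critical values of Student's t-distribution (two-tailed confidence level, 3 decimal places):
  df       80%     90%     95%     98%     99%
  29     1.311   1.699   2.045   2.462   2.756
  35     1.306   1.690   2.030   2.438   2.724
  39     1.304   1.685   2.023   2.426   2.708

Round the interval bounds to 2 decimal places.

The population standard deviation σ is unknown (only the sample standard deviation s is given), so use a t-interval with df = n - 1 = 30 - 1 = 29.

For 90% confidence with df = 29, t* = 1.699 (from t-table)

Standard error: SE = s/√n = 19/√30 = 3.468910

Margin of error: E = t* × SE = 1.699 × 3.468910 = 5.8937

T-interval: x̄ ± E = 101 ± 5.8937 = (95.1063, 106.8937)

Rounded to 2 decimal places:

(95.11, 106.89)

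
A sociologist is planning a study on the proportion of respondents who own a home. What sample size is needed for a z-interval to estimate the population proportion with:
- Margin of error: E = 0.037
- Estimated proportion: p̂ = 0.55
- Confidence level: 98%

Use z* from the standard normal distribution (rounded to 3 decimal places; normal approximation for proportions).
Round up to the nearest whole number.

Using z* for proportion z-interval (normal approximation).

For 98% confidence, z* = 2.326 (from standard normal table)

Sample size formula for proportion z-interval: n = z*²p̂(1-p̂)/E²

n = 2.326² × 0.55 × 0.45 / 0.037²
  = 5.410276 × 0.2475 / 0.001369
  = 978.1178

Round up to the nearest whole number: n = 979

979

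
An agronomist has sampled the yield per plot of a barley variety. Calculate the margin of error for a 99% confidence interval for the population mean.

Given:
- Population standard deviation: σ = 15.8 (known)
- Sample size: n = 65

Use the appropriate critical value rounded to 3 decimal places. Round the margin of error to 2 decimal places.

The population standard deviation σ is known, so use the z-interval margin of error formula.

For 99% confidence, z* = 2.576 (from standard normal table)

Margin of error formula for z-interval: E = z* × σ/√n

E = 2.576 × 15.8/√65
  = 2.576 × 1.959749
  = 5.0483

Rounded to 2 decimal places:

5.05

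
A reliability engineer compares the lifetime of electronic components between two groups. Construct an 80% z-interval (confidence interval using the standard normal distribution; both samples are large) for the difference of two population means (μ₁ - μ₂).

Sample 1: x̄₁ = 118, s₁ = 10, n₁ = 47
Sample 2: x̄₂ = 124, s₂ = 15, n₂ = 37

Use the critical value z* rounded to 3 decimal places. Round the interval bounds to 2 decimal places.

Both samples are large (n₁ = 47 ≥ 30, n₂ = 37 ≥ 30), so a z-interval for the difference of means applies.

Point estimate: x̄₁ - x̄₂ = 118 - 124 = -6

Standard error: SE = √(s₁²/n₁ + s₂²/n₂)
= √(10²/47 + 15²/37)
= √(2.127660 + 6.081081)
= 2.865090

For 80% confidence, z* = 1.282 (from standard normal table)
Margin of error: E = z* × SE = 1.282 × 2.865090 = 3.6730

Z-interval: (x̄₁ - x̄₂) ± E = -6 ± 3.6730 = (-9.6730, -2.3270)

Rounded to 2 decimal places:

(-9.67, -2.33)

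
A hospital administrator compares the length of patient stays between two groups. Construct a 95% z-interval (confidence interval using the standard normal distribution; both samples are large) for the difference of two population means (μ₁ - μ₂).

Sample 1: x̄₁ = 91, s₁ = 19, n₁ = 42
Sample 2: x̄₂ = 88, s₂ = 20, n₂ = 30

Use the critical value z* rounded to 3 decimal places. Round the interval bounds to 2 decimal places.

Both samples are large (n₁ = 42 ≥ 30, n₂ = 30 ≥ 30), so a z-interval for the difference of means applies.

Point estimate: x̄₁ - x̄₂ = 91 - 88 = 3

Standard error: SE = √(s₁²/n₁ + s₂²/n₂)
= √(19²/42 + 20²/30)
= √(8.595238 + 13.333333)
= 4.682795

For 95% confidence, z* = 1.96 (from standard normal table)
Margin of error: E = z* × SE = 1.96 × 4.682795 = 9.1783

Z-interval: (x̄₁ - x̄₂) ± E = 3 ± 9.1783 = (-6.1783, 12.1783)

Rounded to 2 decimal places:

(-6.18, 12.18)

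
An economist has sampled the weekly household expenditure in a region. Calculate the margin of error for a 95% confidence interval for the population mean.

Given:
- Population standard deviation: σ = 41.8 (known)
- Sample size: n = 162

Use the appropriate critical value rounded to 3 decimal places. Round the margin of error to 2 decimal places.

The population standard deviation σ is known, so use the z-interval margin of error formula.

For 95% confidence, z* = 1.96 (from standard normal table)

Margin of error formula for z-interval: E = z* × σ/√n

E = 1.96 × 41.8/√162
  = 1.96 × 3.284118
  = 6.4369

Rounded to 2 decimal places:

6.44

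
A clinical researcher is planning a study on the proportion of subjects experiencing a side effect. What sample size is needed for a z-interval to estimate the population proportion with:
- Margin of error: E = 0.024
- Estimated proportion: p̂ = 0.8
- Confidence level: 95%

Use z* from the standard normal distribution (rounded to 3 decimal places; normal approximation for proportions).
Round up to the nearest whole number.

Using z* for proportion z-interval (normal approximation).

For 95% confidence, z* = 1.96 (from standard normal table)

Sample size formula for proportion z-interval: n = z*²p̂(1-p̂)/E²

n = 1.96² × 0.8 × 0.2 / 0.024²
  = 3.8416 × 0.16 / 0.000576
  = 1067.1111

Round up to the nearest whole number: n = 1068

1068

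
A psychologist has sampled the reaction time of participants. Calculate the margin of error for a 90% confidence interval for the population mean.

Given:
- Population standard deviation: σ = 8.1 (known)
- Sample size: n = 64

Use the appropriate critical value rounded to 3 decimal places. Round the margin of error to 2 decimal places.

The population standard deviation σ is known, so use the z-interval margin of error formula.

For 90% confidence, z* = 1.645 (from standard normal table)

Margin of error formula for z-interval: E = z* × σ/√n

E = 1.645 × 8.1/√64
  = 1.645 × 1.012500
  = 1.6656

Rounded to 2 decimal places:

1.67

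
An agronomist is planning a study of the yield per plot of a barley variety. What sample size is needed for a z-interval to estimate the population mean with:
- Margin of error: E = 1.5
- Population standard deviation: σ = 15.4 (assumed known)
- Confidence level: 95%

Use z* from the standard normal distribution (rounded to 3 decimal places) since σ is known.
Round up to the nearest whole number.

Using z* since population σ is known (z-interval formula).

For 95% confidence, z* = 1.96 (from standard normal table)

Sample size formula for z-interval: n = (z*σ/E)²

n = (1.96 × 15.4 / 1.5)²
  = (20.122667)²
  = 404.9217

Round up to the nearest whole number: n = 405

405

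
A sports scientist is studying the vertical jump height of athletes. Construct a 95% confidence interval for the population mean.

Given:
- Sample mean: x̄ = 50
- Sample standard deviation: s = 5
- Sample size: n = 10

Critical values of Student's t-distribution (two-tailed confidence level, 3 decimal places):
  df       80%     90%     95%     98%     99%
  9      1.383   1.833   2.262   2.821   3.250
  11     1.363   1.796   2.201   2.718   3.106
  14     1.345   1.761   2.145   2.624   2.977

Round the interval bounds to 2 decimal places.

The population standard deviation σ is unknown (only the sample standard deviation s is given), so use a t-interval with df = n - 1 = 10 - 1 = 9.

For 95% confidence with df = 9, t* = 2.262 (from t-table)

Standard error: SE = s/√n = 5/√10 = 1.581139

Margin of error: E = t* × SE = 2.262 × 1.581139 = 3.5765

T-interval: x̄ ± E = 50 ± 3.5765 = (46.4235, 53.5765)

Rounded to 2 decimal places:

(46.42, 53.58)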